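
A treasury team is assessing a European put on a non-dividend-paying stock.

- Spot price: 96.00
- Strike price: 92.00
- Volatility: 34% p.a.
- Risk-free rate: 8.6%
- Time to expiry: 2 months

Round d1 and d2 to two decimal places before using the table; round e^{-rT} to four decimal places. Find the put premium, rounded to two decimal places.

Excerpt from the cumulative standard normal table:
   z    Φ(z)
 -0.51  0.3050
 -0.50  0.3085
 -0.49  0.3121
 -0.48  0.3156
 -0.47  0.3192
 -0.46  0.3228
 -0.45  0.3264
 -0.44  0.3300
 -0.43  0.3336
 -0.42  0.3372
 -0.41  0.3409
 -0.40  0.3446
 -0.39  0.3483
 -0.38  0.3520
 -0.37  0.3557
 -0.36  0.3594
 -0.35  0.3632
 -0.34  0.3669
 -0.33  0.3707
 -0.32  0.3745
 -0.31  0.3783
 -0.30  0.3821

2.98

σ√T = 0.34 × 0.4082 = 0.1388
d₁ = [ln(96/92) + (0.086 + ½·0.34²)·0.1667] / (σ√T) = (0.0426 + 0.0240) / 0.1388 = 0.4793 ⇒ 0.48
d₂ = 0.4793 − 0.1388 = 0.3405 ⇒ 0.34
e^(−rT) = e^(−0.086·0.1667) = 0.9858
P = 92·0.9858·N(-0.34) − 96·N(-0.48) = 92·0.9858·0.3669 − 96·0.3156 = 33.2755 − 30.2976 = 2.9779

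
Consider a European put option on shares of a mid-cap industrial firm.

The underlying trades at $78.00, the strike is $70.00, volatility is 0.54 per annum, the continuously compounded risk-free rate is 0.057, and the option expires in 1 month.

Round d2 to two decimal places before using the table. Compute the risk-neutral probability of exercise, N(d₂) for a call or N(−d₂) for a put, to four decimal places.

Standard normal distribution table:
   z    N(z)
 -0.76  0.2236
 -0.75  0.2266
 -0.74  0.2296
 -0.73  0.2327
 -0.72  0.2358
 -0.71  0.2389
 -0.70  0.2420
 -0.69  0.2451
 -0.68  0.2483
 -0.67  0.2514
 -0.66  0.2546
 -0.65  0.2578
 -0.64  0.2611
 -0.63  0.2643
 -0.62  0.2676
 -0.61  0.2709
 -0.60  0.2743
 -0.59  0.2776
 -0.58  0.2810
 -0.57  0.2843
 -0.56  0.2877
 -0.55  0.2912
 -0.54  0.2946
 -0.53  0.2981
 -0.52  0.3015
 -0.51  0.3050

σ√T = 0.54·√0.08333 = 0.1559
ln(S/K) + (r + σ²/2)T = ln(78/70) + (0.057 + 0.54²/2)·0.08333 = 0.1082 + 0.0169 = 0.1251
d₁ = 0.1251 / 0.1559 = 0.8026 which rounds to 0.80
d₂ = d₁ − σ√T = 0.8026 − 0.1559 = 0.6467 which rounds to 0.65
Pr(exercise) under Q = N(−d₂) = N(-0.65) = 0.2578

0.2578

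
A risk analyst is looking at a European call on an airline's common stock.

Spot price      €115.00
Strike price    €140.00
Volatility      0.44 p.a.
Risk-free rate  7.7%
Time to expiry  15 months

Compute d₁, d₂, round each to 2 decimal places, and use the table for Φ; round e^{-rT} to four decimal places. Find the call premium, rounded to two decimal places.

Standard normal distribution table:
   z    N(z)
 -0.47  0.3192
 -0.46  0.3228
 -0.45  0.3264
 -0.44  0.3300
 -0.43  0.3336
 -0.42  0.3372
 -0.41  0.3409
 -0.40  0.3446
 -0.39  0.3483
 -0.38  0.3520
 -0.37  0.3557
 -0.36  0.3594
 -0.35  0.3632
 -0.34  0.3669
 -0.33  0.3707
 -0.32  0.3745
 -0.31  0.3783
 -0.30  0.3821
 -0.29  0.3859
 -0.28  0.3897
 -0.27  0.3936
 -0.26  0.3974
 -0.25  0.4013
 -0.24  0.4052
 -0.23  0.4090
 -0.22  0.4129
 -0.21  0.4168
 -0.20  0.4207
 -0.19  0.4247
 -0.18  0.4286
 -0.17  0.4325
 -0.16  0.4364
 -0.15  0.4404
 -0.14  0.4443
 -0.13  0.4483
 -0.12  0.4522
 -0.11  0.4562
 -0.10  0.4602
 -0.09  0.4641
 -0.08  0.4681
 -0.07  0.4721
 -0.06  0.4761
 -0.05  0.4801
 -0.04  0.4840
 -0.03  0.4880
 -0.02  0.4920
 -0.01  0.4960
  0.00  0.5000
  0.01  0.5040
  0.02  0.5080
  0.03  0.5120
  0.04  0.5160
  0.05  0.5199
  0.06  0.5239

T = 1.25;  σ√T = 0.4919
d₁ = [ln(115/140) + (0.077 + 0.44²/2)·1.25] / 0.4919 = [-0.1967 + 0.2172] / 0.4919 = 0.0418 ⇒ 0.04
d₂ = d₁ − σ√T = 0.0418 − 0.4919 = -0.4502 ⇒ -0.45
exp(−rT) = exp(−0.077·1.25) = 0.9082
N(d₁) = N(0.04) = 0.5160;  N(d₂) = N(-0.45) = 0.3264
C = 115·0.5160 − 140·0.9082·0.3264 = 59.3400 − 41.5011 = 17.8389

€17.84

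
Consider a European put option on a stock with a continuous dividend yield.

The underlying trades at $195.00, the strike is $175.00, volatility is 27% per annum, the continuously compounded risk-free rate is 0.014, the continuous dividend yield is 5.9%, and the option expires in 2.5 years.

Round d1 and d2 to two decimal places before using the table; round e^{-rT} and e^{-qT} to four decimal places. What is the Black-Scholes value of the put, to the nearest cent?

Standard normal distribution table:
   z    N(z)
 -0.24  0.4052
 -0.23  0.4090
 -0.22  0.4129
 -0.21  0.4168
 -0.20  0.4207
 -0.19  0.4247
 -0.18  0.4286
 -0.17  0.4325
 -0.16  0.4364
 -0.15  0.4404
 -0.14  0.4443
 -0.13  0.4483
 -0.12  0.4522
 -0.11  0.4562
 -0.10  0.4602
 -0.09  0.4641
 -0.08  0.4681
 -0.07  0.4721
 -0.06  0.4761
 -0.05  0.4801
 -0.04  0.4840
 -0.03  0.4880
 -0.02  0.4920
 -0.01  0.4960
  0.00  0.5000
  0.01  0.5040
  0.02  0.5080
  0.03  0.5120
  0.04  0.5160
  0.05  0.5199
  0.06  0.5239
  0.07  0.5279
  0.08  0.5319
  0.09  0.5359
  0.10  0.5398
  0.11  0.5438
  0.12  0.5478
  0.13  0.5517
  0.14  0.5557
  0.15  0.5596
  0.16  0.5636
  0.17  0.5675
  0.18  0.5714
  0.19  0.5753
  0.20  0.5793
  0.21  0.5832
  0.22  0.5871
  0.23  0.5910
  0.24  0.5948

T = 2.5;  σ√T = 0.4269
d₁ = [ln(195/175) + (0.014 − 0.059 + ½·0.27²)·2.5] / (σ√T) = (0.1082 − 0.0214) / 0.4269 = 0.2034 ≈ 0.20
d₂ = 0.2034 − 0.4269 = -0.2235 ≈ -0.22
e^(−qT) = e^(−0.059·2.5) = 0.8629;  e^(−rT) = e^(−0.014·2.5) = 0.9656
N(−d₂) = N(0.22) = 0.5871;  N(−d₁) = N(-0.20) = 0.4207
P = 175·0.9656·0.5871 − 195·0.8629·0.4207 = 99.2082 − 70.7893 = 28.4189

$28.42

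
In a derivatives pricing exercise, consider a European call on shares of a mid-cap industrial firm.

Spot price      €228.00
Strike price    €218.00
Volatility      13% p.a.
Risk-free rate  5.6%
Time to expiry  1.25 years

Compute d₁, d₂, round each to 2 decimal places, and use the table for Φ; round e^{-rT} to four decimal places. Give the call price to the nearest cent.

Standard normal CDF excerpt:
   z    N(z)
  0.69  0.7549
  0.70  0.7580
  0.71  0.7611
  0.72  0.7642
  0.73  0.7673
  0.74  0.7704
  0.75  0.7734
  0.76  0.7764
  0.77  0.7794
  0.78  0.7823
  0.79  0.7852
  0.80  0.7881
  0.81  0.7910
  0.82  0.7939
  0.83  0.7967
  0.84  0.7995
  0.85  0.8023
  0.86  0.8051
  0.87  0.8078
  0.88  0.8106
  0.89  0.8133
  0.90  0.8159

T = 1.25;  σ√T = 0.1453
d₁ = [ln(228/218) + (0.056 + 0.13²/2)·1.25] / 0.1453 = [0.0449 + 0.0806] / 0.1453 = 0.8629 → 0.86
d₂ = d₁ − σ√T = 0.8629 − 0.1453 = 0.7175 → 0.72
e^(−rT) = e^(−0.056·1.25) = 0.9324
N(d₁) = N(0.86) = 0.8051;  N(d₂) = N(0.72) = 0.7642
C = 228·0.8051 − 218·0.9324·0.7642 = 183.5628 − 155.3337 = 28.2291

€28.23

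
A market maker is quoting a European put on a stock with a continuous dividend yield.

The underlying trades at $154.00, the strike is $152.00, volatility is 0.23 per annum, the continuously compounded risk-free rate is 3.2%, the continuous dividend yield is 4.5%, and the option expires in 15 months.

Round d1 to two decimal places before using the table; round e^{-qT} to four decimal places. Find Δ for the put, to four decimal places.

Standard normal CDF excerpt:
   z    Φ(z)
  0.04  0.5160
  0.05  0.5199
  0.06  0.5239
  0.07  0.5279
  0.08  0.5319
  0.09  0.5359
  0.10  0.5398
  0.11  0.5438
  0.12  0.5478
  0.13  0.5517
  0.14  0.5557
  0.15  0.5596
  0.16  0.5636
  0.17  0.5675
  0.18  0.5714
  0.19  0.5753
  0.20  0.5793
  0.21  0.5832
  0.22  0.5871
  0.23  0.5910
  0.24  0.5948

-0.4275

σ√T = 0.23·√1.25 = 0.2571
ln(S/K) + (r − q + σ²/2)T = ln(154/152) + (0.032 − 0.045 + 0.23²/2)·1.25 = 0.0131 + 0.0168 = 0.0299
d₁ = 0.0299 / 0.2571 = 0.1162 ⇒ 0.12
N(d₁) = N(0.12) = 0.5478
Δ_put = exp(−qT)·(N(d₁) − 1) = 0.9453·(0.5478 − 1) = -0.4275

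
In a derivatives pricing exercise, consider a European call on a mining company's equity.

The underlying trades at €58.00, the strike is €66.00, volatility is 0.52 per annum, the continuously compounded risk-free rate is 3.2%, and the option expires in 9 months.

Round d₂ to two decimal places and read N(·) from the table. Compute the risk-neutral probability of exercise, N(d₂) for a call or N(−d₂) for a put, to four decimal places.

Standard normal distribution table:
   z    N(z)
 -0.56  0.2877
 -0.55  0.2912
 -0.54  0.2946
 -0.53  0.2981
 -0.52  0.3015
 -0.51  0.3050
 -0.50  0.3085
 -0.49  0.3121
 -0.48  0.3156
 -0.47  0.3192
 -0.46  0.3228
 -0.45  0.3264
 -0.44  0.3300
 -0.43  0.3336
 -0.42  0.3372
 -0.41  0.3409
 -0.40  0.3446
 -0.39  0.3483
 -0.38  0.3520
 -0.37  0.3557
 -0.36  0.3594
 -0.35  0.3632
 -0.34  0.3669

T = 0.75;  σ√T = 0.4503
d₁ = [ln(58/66) + (0.032 + ½·0.52²)·0.75] / (σ√T) = (-0.1292 + 0.1254) / 0.4503 = -0.0085 ≈ -0.01
d₂ = -0.0085 − 0.4503 = -0.4588 ≈ -0.46
Risk-neutral Pr[S_T > K] = N(d₂) = N(-0.46) = 0.3228

0.3228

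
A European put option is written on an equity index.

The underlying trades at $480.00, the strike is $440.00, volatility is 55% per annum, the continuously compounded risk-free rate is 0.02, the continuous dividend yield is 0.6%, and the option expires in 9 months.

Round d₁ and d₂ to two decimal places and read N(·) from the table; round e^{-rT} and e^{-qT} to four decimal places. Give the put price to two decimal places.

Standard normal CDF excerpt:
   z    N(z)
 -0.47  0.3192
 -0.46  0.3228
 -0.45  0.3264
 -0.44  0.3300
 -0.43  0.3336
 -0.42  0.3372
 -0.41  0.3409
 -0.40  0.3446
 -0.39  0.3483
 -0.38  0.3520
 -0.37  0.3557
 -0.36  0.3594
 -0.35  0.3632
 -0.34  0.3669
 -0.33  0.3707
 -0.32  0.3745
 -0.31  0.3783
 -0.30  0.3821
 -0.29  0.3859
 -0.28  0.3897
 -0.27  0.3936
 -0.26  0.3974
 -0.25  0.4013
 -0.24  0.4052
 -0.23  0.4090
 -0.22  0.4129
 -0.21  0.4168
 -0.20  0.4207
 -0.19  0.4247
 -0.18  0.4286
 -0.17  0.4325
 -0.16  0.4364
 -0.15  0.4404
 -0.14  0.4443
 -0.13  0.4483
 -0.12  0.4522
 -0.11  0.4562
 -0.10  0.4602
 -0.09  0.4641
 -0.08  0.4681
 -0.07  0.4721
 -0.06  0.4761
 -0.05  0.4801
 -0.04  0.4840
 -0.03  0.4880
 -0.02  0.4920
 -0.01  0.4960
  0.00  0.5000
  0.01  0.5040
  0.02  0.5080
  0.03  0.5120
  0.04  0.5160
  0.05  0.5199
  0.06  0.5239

$64.24

σ√T = 0.55·√0.75 = 0.4763
d₁ = [ln(480/440) + (0.02 − 0.006 + 0.55²/2)·0.75] / 0.4763 = [0.0870 + 0.1239] / 0.4763 = 0.4429 ≈ 0.44
d₂ = d₁ − σ√T = 0.4429 − 0.4763 = -0.0334 ≈ -0.03
exp(−qT) = exp(−0.006·0.75) = 0.9955;  exp(−rT) = exp(−0.02·0.75) = 0.9851
N(−d₂) = N(0.03) = 0.5120;  N(−d₁) = N(-0.44) = 0.3300
P = 440·0.9851·0.5120 − 480·0.9955·0.3300 = 221.9233 − 157.6872 = 64.2361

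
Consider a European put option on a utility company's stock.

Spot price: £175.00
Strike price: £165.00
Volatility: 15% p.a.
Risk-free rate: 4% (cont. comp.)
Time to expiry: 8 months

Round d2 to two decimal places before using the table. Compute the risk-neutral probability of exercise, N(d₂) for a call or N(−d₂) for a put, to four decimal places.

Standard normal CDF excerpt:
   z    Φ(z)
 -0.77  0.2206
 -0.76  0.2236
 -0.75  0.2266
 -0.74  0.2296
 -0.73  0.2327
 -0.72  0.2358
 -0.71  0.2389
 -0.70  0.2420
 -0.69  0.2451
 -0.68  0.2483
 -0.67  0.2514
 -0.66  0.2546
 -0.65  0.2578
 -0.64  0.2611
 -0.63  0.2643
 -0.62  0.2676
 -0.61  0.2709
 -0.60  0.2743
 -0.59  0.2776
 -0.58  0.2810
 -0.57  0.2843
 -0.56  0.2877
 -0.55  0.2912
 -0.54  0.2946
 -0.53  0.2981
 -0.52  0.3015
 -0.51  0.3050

T = 0.6667;  σ√T = 0.1225
d₁ = [ln(175/165) + (0.04 + 0.15²/2)·0.6667] / 0.1225 = [0.0588 + 0.0342] / 0.1225 = 0.7594 → 0.76
d₂ = d₁ − σ√T = 0.7594 − 0.1225 = 0.6369 → 0.64
Pr(exercise) under Q = N(−d₂) = N(-0.64) = 0.2611

0.2611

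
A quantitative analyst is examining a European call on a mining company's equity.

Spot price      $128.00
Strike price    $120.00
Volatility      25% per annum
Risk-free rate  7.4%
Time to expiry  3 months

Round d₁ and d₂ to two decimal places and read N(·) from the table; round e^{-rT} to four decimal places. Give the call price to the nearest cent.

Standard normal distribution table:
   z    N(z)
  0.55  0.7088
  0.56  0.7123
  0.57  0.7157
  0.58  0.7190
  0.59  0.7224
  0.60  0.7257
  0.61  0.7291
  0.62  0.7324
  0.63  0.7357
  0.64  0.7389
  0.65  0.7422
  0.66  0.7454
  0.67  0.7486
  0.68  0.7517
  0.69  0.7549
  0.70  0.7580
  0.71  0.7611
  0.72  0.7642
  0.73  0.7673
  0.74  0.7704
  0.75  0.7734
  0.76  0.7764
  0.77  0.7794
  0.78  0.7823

T = 0.25;  σ√T = 0.1250
d₁ = [ln(128/120) + (0.074 + ½·0.25²)·0.25] / (σ√T) = (0.0645 + 0.0263) / 0.1250 = 0.7268 ≈ 0.73
d₂ = 0.7268 − 0.1250 = 0.6018 ≈ 0.60
e^(−rT) = e^(−0.074·0.25) = 0.9817
N(d₁) = N(0.73) = 0.7673;  N(d₂) = N(0.60) = 0.7257
C = 128·0.7673 − 120·0.9817·0.7257 = 98.2144 − 85.4904 = 12.7240

$12.72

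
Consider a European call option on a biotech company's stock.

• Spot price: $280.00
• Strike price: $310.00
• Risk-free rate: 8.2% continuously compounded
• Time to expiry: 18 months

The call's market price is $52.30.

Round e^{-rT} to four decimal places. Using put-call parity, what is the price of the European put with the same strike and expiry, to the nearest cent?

e^(−rT) = e^(−0.082·1.5) = 0.8843
Put-call parity: C − P = S − K·e^(−rT) = 280 − 310·0.8843 = 280 − 274.1330 = 5.8670
P = C − (C − P) = 52.30 − (5.8670) = 46.4330

$46.43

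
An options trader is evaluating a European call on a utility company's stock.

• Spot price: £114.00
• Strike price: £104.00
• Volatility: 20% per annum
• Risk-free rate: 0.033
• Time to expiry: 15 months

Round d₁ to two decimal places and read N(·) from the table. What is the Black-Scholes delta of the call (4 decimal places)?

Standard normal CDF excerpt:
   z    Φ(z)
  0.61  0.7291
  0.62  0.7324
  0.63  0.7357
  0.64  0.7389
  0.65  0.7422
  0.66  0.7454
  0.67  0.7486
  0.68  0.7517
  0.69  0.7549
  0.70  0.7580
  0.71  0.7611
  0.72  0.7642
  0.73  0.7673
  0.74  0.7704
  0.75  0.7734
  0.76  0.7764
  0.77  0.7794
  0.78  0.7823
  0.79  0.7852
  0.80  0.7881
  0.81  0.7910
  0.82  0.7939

T = 1.25;  σ√T = 0.2236
ln(S/K) + (r + σ²/2)T = ln(114/104) + (0.033 + 0.2²/2)·1.25 = 0.0918 + 0.0663 = 0.1581
d₁ = 0.1581 / 0.2236 = 0.7069 ⇒ 0.71
N(d₁) = N(0.71) = 0.7611
Δ_call = N(d₁) = 0.7611

0.7611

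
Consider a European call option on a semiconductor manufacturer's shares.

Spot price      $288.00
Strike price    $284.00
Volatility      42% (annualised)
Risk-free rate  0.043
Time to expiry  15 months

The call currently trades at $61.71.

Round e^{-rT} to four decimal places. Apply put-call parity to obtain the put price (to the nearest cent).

e^(−rT) = e^(−0.043·1.25) = 0.9477
Put-call parity: C − P = S − K·e^(−rT) = 288 − 284·0.9477 = 288 − 269.1468 = 18.8532
P = C − (C − P) = 61.71 − (18.8532) = 42.8568

$42.86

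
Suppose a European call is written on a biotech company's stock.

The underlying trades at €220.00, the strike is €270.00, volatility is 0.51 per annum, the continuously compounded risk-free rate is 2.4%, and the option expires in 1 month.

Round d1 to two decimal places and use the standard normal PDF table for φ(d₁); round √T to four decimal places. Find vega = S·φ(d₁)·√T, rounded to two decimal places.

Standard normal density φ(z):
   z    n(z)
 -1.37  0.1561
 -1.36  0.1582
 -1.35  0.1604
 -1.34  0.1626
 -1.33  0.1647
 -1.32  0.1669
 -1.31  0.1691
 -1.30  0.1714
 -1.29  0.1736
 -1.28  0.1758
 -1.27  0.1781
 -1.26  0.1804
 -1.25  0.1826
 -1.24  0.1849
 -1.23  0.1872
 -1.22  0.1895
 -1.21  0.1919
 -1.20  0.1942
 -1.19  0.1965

10.89

T = 0.08333;  σ√T = 0.1472
d₁ = [ln(220/270) + (0.024 + ½·0.51²)·0.08333] / (σ√T) = (-0.2048 + 0.0128) / 0.1472 = -1.3038 → -1.30
√T = √0.08333 = 0.2887
φ(d₁) = φ(-1.30) = 0.1714
vega = S·φ(d₁)·√T = 220·0.1714·0.2887 = 10.8863
(Vega is the same for a European call and put with the same parameters.)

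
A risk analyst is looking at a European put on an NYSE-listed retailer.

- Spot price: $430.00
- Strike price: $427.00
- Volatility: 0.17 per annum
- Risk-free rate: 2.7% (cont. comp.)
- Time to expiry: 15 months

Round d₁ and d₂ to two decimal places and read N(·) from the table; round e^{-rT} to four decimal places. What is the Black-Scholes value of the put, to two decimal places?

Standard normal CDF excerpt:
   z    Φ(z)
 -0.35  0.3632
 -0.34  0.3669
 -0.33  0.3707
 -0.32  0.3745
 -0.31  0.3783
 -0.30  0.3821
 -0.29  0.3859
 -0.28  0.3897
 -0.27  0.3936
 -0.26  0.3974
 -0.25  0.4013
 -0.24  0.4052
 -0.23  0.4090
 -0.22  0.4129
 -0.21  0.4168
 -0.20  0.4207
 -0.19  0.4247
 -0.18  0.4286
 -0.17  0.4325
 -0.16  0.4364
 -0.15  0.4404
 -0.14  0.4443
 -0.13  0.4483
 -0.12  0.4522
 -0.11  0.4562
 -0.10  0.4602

$24.01

T = 1.25;  σ√T = 0.1901
ln(S/K) + (r + σ²/2)T = ln(430/427) + (0.027 + 0.17²/2)·1.25 = 0.0070 + 0.0518 = 0.0588
d₁ = 0.0588 / 0.1901 = 0.3094 which rounds to 0.31
d₂ = d₁ − σ√T = 0.3094 − 0.1901 = 0.1194 which rounds to 0.12
exp(−rT) = exp(−0.027·1.25) = 0.9668
P = 427·0.9668·N(-0.12) − 430·N(-0.31) = 427·0.9668·0.4522 − 430·0.3783 = 186.6788 − 162.6690 = 24.0098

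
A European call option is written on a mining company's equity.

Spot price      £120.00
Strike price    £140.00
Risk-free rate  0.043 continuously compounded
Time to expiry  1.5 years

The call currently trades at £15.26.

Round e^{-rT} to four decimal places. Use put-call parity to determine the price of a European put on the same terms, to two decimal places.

£26.51

e^(−rT) = e^(−0.043·1.5) = 0.9375
Put-call parity: C − P = S − K·e^(−rT) = 120 − 140·0.9375 = 120 − 131.2500 = -11.2500
P = C − (C − P) = 15.26 − (-11.2500) = 26.5100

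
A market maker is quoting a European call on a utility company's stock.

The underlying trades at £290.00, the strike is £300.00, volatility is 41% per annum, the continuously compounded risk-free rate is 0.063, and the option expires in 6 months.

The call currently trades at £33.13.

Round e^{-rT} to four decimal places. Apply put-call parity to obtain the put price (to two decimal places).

exp(−rT) = exp(−0.063·0.5) = 0.9690
Put-call parity: C − P = S − K·e^(−rT) = 290 − 300·0.9690 = 290 − 290.7000 = -0.7000
P = C − (C − P) = 33.13 − (-0.7000) = 33.8300

£33.83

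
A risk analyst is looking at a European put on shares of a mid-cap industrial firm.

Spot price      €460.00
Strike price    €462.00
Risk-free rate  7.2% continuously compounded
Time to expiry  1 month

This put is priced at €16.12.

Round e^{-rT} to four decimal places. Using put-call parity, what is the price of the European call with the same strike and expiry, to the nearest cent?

exp(−rT) = exp(−0.072·0.08333) = 0.9940
Put-call parity: C − P = S − K·e^(−rT) = 460 − 462·0.9940 = 460 − 459.2280 = 0.7720
C = P + (C − P) = 16.12 + (0.7720) = 16.8920

€16.89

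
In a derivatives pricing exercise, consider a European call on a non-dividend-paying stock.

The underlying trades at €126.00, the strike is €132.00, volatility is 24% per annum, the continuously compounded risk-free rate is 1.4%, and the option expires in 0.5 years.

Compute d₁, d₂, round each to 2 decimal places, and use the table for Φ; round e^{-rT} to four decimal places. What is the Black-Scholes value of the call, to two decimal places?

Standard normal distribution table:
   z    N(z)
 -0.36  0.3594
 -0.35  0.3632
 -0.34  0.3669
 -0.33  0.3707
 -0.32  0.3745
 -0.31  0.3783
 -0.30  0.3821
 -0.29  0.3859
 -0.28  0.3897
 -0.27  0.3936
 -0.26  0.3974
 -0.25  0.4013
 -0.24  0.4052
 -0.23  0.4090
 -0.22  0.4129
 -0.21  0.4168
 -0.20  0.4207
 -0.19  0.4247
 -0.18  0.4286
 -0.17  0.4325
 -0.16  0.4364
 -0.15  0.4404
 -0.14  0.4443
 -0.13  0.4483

T = 0.5;  σ√T = 0.1697
d₁ = [ln(126/132) + (0.014 + 0.24²/2)·0.5] / 0.1697 = [-0.0465 + 0.0214] / 0.1697 = -0.1480 ⇒ -0.15
d₂ = d₁ − σ√T = -0.1480 − 0.1697 = -0.3177 ⇒ -0.32
e^(−rT) = e^(−0.014·0.5) = 0.9930
N(d₁) = N(-0.15) = 0.4404;  N(d₂) = N(-0.32) = 0.3745
C = 126·0.4404 − 132·0.9930·0.3745 = 55.4904 − 49.0880 = 6.4024

€6.40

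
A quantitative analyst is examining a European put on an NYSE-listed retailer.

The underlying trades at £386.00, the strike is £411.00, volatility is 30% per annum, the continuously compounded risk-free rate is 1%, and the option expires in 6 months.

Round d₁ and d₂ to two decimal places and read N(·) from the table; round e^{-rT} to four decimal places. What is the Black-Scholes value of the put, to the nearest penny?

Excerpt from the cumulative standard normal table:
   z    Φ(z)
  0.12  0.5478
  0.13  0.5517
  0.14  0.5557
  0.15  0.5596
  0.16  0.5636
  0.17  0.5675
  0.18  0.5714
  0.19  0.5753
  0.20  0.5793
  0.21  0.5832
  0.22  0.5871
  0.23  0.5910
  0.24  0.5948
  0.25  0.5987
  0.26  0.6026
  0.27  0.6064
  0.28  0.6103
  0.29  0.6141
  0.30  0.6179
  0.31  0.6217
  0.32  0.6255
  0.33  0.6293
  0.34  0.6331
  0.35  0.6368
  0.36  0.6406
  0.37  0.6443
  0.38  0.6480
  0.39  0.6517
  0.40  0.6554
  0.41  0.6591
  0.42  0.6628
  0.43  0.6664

σ√T = 0.3 × 0.7071 = 0.2121
d₁ = [ln(386/411) + (0.01 + 0.3²/2)·0.5] / 0.2121 = [-0.0628 + 0.0275] / 0.2121 = -0.1662 ⇒ -0.17
d₂ = d₁ − σ√T = -0.1662 − 0.2121 = -0.3783 ⇒ -0.38
exp(−rT) = exp(−0.01·0.5) = 0.9950
N(−d₂) = N(0.38) = 0.6480;  N(−d₁) = N(0.17) = 0.5675
P = 411·0.9950·0.6480 − 386·0.5675 = 264.9964 − 219.0550 = 45.9414

£45.94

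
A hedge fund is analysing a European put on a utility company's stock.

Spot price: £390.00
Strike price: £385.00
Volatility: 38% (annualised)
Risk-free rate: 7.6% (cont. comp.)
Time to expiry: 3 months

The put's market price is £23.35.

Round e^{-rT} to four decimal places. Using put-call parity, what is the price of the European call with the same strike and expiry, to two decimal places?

£35.59

e^(−rT) = e^(−0.076·0.25) = 0.9812
Put-call parity: C − P = S − K·e^(−rT) = 390 − 385·0.9812 = 390 − 377.7620 = 12.2380
C = P + (C − P) = 23.35 + (12.2380) = 35.5880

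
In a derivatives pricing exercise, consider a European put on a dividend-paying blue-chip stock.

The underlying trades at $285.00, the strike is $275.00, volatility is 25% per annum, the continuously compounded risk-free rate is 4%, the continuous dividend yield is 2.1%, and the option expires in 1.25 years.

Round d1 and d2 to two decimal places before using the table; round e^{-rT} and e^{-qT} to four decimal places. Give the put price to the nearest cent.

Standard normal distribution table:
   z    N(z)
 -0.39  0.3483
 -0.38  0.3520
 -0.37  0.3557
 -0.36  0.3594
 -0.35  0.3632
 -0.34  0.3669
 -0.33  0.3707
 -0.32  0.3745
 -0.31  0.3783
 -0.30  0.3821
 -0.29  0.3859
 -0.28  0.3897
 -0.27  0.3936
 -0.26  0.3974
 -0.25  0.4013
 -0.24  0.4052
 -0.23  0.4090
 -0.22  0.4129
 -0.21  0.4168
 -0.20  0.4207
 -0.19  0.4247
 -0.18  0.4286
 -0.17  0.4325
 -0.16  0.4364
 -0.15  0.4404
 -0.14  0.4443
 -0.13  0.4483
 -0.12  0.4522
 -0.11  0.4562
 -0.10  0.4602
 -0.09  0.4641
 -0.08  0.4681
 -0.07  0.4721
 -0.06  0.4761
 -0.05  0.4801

T = 1.25;  σ√T = 0.2795
d₁ = [ln(285/275) + (0.04 − 0.021 + ½·0.25²)·1.25] / (σ√T) = (0.0357 + 0.0628) / 0.2795 = 0.3525 → 0.35
d₂ = 0.3525 − 0.2795 = 0.0730 → 0.07
exp(−qT) = exp(−0.021·1.25) = 0.9741;  exp(−rT) = exp(−0.04·1.25) = 0.9512
N(−d₂) = N(-0.07) = 0.4721;  N(−d₁) = N(-0.35) = 0.3632
P = 275·0.9512·0.4721 − 285·0.9741·0.3632 = 123.4919 − 100.8310 = 22.6609

$22.66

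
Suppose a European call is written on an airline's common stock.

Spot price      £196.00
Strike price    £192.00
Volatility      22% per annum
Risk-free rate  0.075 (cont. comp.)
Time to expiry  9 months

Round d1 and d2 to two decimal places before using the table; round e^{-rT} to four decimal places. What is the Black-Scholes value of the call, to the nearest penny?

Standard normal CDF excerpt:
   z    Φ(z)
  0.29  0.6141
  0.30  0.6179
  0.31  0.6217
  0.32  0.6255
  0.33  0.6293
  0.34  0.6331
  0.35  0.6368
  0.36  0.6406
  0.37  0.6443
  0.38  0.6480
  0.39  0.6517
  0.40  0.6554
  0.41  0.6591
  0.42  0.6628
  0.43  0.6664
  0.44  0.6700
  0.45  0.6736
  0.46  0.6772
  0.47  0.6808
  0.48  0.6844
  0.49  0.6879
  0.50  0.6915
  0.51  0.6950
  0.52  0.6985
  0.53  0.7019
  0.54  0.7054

T = 0.75;  σ√T = 0.1905
d₁ = [ln(196/192) + (0.075 + 0.22²/2)·0.75] / 0.1905 = [0.0206 + 0.0744] / 0.1905 = 0.4987 ⇒ 0.50
d₂ = d₁ − σ√T = 0.4987 − 0.1905 = 0.3082 ⇒ 0.31
e^(−rT) = e^(−0.075·0.75) = 0.9453
C = 196·N(0.50) − 192·0.9453·N(0.31) = 196·0.6915 − 192·0.9453·0.6217 = 135.5340 − 112.8371 = 22.6969

£22.70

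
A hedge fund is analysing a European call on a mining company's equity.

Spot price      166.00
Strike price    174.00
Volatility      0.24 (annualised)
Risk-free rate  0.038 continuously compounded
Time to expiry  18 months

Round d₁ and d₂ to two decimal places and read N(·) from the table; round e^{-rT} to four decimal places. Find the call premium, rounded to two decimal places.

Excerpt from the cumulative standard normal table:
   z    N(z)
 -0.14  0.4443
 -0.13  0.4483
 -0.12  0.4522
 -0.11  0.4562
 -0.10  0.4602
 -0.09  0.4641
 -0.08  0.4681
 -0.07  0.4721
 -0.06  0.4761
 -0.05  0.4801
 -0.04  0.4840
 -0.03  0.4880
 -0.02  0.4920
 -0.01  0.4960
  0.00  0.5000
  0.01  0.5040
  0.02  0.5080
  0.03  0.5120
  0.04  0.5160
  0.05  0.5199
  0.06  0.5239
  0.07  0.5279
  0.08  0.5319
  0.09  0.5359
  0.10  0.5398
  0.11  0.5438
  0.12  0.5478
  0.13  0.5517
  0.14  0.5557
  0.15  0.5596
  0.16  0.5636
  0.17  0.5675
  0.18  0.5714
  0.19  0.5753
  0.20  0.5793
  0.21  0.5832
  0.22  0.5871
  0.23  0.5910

σ√T = 0.24 × 1.2247 = 0.2939
ln(S/K) + (r + σ²/2)T = ln(166/174) + (0.038 + 0.24²/2)·1.5 = -0.0471 + 0.1002 = 0.0531
d₁ = 0.0531 / 0.2939 = 0.1808 ≈ 0.18
d₂ = d₁ − σ√T = 0.1808 − 0.2939 = -0.1132 ≈ -0.11
e^(−rT) = e^(−0.038·1.5) = 0.9446
C = 166·N(0.18) − 174·0.9446·N(-0.11) = 166·0.5714 − 174·0.9446·0.4562 = 94.8524 − 74.9812 = 19.8712

19.87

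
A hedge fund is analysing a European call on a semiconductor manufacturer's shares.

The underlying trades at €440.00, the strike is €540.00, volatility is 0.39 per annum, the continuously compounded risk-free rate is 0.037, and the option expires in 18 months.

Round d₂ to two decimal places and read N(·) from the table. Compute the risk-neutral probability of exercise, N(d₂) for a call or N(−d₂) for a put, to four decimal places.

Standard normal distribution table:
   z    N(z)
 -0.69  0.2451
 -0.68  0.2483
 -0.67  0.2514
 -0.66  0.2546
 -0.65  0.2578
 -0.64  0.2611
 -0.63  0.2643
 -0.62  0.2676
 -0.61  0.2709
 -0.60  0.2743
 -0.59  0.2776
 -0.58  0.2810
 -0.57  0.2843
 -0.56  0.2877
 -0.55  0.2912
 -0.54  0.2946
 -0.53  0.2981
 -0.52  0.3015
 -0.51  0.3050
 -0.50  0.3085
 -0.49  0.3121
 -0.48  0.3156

0.2912

T = 1.5;  σ√T = 0.4777
ln(S/K) + (r + σ²/2)T = ln(440/540) + (0.037 + 0.39²/2)·1.5 = -0.2048 + 0.1696 = -0.0352
d₁ = -0.0352 / 0.4777 = -0.0737 which rounds to -0.07
d₂ = d₁ − σ√T = -0.0737 − 0.4777 = -0.5514 which rounds to -0.55
Risk-neutral Pr[S_T > K] = N(d₂) = N(-0.55) = 0.2912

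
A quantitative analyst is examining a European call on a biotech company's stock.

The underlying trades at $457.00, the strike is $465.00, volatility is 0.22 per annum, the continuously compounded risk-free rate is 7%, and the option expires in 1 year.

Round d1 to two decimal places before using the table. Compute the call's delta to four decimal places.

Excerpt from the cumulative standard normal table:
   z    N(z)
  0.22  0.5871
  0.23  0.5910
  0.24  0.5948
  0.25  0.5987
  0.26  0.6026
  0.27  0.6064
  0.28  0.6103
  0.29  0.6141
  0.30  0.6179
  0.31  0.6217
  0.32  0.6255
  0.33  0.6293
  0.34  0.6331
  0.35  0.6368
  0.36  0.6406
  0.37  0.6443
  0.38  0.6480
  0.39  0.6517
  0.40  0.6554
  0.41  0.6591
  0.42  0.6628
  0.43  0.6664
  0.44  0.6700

σ√T = 0.22·√1 = 0.2200
ln(S/K) + (r + σ²/2)T = ln(457/465) + (0.07 + 0.22²/2)·1 = -0.0174 + 0.0942 = 0.0768
d₁ = 0.0768 / 0.2200 = 0.3493 ≈ 0.35
N(d₁) = N(0.35) = 0.6368
Δ_call = N(d₁) = 0.6368

0.6368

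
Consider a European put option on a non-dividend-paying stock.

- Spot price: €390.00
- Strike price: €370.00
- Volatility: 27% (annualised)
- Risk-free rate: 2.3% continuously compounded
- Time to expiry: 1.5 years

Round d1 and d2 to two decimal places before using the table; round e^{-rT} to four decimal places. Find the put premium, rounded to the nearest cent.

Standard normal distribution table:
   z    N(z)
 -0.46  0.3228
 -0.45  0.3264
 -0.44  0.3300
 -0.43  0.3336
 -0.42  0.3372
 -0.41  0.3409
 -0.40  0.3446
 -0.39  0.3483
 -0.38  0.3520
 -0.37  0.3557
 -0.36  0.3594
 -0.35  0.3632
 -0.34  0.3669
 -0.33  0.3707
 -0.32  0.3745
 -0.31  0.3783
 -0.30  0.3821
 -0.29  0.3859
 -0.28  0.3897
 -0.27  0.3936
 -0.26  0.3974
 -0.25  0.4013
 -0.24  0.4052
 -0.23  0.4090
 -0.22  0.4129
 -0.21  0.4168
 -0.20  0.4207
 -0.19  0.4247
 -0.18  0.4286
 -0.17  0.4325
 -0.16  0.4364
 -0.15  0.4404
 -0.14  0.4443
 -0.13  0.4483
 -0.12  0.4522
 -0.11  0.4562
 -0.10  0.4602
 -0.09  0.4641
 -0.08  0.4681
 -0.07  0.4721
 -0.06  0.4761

σ√T = 0.27 × 1.2247 = 0.3307
ln(S/K) + (r + σ²/2)T = ln(390/370) + (0.023 + 0.27²/2)·1.5 = 0.0526 + 0.0892 = 0.1418
d₁ = 0.1418 / 0.3307 = 0.4289 → 0.43
d₂ = d₁ − σ√T = 0.4289 − 0.3307 = 0.0982 → 0.10
e^(−rT) = e^(−0.023·1.5) = 0.9661
N(−d₂) = N(-0.10) = 0.4602;  N(−d₁) = N(-0.43) = 0.3336
P = 370·0.9661·0.4602 − 390·0.3336 = 164.5017 − 130.1040 = 34.3977

€34.40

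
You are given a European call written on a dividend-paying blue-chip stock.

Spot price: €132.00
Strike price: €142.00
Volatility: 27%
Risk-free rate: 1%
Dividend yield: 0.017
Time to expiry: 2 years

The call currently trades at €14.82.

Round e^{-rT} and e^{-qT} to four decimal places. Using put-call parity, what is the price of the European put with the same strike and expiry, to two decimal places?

exp(−qT) = exp(−0.017·2) = 0.9666;  exp(−rT) = exp(−0.01·2) = 0.9802
Put-call parity: C − P = S·e^(−qT) − K·e^(−rT) = 132·0.9666 − 142·0.9802 = 127.5912 − 139.1884 = -11.5972
P = C − (C − P) = 14.82 − (-11.5972) = 26.4172

€26.42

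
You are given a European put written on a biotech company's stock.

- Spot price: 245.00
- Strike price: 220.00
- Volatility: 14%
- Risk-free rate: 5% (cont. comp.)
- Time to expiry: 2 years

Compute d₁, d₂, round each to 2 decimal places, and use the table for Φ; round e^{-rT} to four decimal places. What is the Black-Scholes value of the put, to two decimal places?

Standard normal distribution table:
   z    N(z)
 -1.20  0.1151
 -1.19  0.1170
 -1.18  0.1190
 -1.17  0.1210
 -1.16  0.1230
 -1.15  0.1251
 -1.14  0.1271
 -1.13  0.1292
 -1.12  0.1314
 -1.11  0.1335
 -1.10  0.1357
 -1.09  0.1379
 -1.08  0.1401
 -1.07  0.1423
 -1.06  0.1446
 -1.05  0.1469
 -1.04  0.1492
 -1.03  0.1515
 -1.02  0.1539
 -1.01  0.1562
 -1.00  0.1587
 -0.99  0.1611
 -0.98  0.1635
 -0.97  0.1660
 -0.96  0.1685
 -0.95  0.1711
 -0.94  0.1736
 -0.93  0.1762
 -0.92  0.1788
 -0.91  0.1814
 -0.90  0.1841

σ√T = 0.14 × 1.4142 = 0.1980
ln(S/K) + (r + σ²/2)T = ln(245/220) + (0.05 + 0.14²/2)·2 = 0.1076 + 0.1196 = 0.2272
d₁ = 0.2272 / 0.1980 = 1.1477 ≈ 1.15
d₂ = d₁ − σ√T = 1.1477 − 0.1980 = 0.9497 ≈ 0.95
exp(−rT) = exp(−0.05·2) = 0.9048
P = 220·0.9048·N(-0.95) − 245·N(-1.15) = 220·0.9048·0.1711 − 245·0.1251 = 34.0585 − 30.6495 = 3.4090

3.41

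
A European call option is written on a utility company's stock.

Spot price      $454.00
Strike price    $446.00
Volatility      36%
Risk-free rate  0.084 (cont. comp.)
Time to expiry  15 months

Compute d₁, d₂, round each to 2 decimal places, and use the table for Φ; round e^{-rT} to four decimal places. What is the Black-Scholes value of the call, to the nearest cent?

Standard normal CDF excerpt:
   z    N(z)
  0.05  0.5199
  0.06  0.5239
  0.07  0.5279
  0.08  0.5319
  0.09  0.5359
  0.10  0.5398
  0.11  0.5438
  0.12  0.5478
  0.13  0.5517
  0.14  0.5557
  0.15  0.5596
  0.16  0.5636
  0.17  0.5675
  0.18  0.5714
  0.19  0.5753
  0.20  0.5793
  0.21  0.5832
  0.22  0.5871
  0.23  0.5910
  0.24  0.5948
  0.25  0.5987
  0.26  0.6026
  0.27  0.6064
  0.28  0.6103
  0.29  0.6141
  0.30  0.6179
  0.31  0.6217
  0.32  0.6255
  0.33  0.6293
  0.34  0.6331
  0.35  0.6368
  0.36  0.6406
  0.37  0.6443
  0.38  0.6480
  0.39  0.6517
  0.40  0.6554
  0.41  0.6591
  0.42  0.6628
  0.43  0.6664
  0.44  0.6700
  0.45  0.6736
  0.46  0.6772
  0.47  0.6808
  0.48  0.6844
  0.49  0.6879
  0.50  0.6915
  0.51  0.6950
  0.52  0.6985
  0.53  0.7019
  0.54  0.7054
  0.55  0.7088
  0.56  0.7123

σ√T = 0.36 × 1.1180 = 0.4025
ln(S/K) + (r + σ²/2)T = ln(454/446) + (0.084 + 0.36²/2)·1.25 = 0.0178 + 0.1860 = 0.2038
d₁ = 0.2038 / 0.4025 = 0.5063 → 0.51
d₂ = d₁ − σ√T = 0.5063 − 0.4025 = 0.1038 → 0.10
e^(−rT) = e^(−0.084·1.25) = 0.9003
N(d₁) = N(0.51) = 0.6950;  N(d₂) = N(0.10) = 0.5398
C = 454·0.6950 − 446·0.9003·0.5398 = 315.5300 − 216.7479 = 98.7821

$98.78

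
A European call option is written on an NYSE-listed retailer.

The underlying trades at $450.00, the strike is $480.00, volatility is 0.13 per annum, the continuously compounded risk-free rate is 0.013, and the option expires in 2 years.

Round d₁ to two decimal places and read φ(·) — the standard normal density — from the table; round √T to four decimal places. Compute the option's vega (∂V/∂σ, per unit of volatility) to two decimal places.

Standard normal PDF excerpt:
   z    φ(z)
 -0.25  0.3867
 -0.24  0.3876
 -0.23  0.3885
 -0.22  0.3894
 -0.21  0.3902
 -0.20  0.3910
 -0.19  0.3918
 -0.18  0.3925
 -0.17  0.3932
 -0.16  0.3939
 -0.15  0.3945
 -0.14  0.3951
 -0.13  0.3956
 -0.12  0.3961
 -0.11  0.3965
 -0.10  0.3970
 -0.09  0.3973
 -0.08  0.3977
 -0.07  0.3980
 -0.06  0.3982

252.07

σ√T = 0.13·√2 = 0.1838
d₁ = [ln(450/480) + (0.013 + 0.13²/2)·2] / 0.1838 = [-0.0645 + 0.0429] / 0.1838 = -0.1177 ⇒ -0.12
√T = √2 = 1.4142
φ(d₁) = φ(-0.12) = 0.3961
vega = S·φ(d₁)·√T = 450·0.3961·1.4142 = 252.0741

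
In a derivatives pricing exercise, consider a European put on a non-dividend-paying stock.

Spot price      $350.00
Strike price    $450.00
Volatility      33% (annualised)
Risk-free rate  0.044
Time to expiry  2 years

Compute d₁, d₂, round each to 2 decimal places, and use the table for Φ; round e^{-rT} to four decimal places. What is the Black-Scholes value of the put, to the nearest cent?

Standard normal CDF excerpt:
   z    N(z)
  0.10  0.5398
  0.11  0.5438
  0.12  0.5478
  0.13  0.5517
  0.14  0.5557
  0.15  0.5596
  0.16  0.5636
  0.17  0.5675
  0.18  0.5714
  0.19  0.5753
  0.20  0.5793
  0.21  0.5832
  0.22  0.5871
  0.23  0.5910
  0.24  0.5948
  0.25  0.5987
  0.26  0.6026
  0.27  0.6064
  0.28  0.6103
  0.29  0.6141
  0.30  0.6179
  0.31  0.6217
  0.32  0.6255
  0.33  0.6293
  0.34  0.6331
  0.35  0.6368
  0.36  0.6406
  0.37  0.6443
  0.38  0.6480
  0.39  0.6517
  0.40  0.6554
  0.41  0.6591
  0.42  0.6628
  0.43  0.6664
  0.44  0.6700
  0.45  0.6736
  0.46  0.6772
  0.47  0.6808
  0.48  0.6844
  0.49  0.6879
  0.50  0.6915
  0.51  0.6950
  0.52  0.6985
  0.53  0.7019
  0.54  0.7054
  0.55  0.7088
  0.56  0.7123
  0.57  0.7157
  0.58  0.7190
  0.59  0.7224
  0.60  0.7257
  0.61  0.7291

$104.58

σ√T = 0.33·√2 = 0.4667
d₁ = [ln(350/450) + (0.044 + 0.33²/2)·2] / 0.4667 = [-0.2513 + 0.1969] / 0.4667 = -0.1166 ⇒ -0.12
d₂ = d₁ − σ√T = -0.1166 − 0.4667 = -0.5833 ⇒ -0.58
exp(−rT) = exp(−0.044·2) = 0.9158
N(−d₂) = N(0.58) = 0.7190;  N(−d₁) = N(0.12) = 0.5478
P = 450·0.9158·0.7190 − 350·0.5478 = 296.3071 − 191.7300 = 104.5771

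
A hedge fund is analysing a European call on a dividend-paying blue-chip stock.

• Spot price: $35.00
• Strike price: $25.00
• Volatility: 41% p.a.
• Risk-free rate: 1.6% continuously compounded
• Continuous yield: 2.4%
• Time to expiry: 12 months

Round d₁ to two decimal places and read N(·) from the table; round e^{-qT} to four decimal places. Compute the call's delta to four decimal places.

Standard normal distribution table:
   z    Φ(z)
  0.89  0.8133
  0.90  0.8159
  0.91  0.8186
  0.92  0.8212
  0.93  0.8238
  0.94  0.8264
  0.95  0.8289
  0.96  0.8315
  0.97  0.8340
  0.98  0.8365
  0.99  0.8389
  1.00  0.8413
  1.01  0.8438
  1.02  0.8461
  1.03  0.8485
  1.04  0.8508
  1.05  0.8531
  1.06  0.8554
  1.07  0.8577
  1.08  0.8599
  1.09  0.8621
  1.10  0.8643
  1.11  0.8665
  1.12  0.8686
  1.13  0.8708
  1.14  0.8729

σ√T = 0.41 × 1.0000 = 0.4100
ln(S/K) + (r − q + σ²/2)T = ln(35/25) + (0.016 − 0.024 + 0.41²/2)·1 = 0.3365 + 0.0760 = 0.4125
d₁ = 0.4125 / 0.4100 = 1.0062 ≈ 1.01
N(d₁) = N(1.01) = 0.8438
Δ_call = exp(−qT)·N(d₁) = 0.9763·0.8438 = 0.8238

0.8238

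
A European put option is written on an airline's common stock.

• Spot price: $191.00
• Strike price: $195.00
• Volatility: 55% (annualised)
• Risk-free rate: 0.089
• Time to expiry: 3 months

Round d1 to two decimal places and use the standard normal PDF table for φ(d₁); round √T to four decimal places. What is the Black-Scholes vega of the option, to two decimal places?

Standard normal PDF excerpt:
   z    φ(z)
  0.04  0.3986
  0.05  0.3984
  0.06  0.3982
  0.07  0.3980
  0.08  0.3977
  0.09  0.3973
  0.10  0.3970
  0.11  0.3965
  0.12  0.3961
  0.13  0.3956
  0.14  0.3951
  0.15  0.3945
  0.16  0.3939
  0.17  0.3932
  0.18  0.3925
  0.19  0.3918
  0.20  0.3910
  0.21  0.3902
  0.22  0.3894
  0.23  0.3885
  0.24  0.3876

σ√T = 0.55·√0.25 = 0.2750
d₁ = [ln(191/195) + (0.089 + 0.55²/2)·0.25] / 0.2750 = [-0.0207 + 0.0601] / 0.2750 = 0.1430 ⇒ 0.14
√T = √0.25 = 0.5000
φ(d₁) = φ(0.14) = 0.3951
vega = S·φ(d₁)·√T = 191·0.3951·0.5000 = 37.7321

37.73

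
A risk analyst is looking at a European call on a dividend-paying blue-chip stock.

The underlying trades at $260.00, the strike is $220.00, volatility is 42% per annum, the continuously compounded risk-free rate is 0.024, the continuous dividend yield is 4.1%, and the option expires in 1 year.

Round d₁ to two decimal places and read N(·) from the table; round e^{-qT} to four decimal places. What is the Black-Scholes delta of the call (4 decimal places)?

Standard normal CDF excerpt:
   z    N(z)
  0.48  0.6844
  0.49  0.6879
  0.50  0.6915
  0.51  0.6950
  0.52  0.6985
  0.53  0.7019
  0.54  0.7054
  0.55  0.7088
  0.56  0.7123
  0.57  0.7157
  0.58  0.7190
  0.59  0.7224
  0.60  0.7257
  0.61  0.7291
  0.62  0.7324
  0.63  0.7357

σ√T = 0.42·√1 = 0.4200
d₁ = [ln(260/220) + (0.024 − 0.041 + 0.42²/2)·1] / 0.4200 = [0.1671 + 0.0712] / 0.4200 = 0.5673 which rounds to 0.57
N(d₁) = N(0.57) = 0.7157
Δ_call = exp(−qT)·N(d₁) = 0.9598·0.7157 = 0.6869

0.6869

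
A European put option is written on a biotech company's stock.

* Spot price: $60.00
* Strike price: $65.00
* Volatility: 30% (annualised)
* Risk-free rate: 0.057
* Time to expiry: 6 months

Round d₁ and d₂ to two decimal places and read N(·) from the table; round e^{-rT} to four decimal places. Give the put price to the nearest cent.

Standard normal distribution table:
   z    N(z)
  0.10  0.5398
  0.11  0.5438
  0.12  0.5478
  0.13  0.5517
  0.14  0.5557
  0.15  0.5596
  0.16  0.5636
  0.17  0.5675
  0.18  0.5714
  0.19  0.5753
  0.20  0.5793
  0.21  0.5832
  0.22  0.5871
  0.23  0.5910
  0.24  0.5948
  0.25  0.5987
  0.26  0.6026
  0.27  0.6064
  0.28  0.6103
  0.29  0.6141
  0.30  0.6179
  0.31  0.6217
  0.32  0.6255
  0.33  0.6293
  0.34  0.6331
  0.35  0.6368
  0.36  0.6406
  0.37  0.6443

$6.89

σ√T = 0.3·√0.5 = 0.2121
d₁ = [ln(60/65) + (0.057 + ½·0.3²)·0.5] / (σ√T) = (-0.0800 + 0.0510) / 0.2121 = -0.1369 ≈ -0.14
d₂ = -0.1369 − 0.2121 = -0.3490 ≈ -0.35
e^(−rT) = e^(−0.057·0.5) = 0.9719
N(−d₂) = N(0.35) = 0.6368;  N(−d₁) = N(0.14) = 0.5557
P = 65·0.9719·0.6368 − 60·0.5557 = 40.2289 − 33.3420 = 6.8869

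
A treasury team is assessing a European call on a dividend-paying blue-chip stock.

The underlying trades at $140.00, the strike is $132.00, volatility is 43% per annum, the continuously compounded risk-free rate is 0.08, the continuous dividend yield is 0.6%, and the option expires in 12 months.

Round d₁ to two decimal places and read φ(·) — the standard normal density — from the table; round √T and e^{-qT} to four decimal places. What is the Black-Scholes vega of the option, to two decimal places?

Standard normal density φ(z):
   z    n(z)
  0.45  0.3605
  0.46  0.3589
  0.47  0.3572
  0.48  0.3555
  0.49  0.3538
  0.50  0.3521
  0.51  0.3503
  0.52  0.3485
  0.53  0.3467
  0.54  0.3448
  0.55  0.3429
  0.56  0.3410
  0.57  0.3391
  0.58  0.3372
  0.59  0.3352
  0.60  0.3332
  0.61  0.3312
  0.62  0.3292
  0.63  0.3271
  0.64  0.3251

σ√T = 0.43·√1 = 0.4300
d₁ = [ln(140/132) + (0.08 − 0.006 + ½·0.43²)·1] / (σ√T) = (0.0588 + 0.1664) / 0.4300 = 0.5239 which rounds to 0.52
√T = √1 = 1.0000
φ(d₁) = φ(0.52) = 0.3485
e^(−qT) = e^(−0.006·1) = 0.9940
vega = S·e^(−qT)·φ(d₁)·√T = 140·0.9940·0.3485·1.0000 = 48.4973

48.50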